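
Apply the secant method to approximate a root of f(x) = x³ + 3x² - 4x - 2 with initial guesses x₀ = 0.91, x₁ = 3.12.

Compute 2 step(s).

f(x) = x³ + 3x² - 4x - 2
x₀ = 0.91, x₁ = 3.12

Secant formula: x_{n+1} = x_n - f(x_n)(x_n - x_{n-1})/(f(x_n) - f(x_{n-1}))

Iteration 1:
  f(0.910000) = -2.402129
  f(3.120000) = 45.094528
  x_2 = 3.120000 - 45.094528×(3.120000 - 0.910000)/(45.094528 - (-2.402129))
       = 1.021770
Iteration 2:
  f(3.120000) = 45.094528
  f(1.021770) = -1.888296
  x_3 = 1.021770 - (-1.888296)×(1.021770 - 3.120000)/(-1.888296 - 45.094528)
       = 1.106100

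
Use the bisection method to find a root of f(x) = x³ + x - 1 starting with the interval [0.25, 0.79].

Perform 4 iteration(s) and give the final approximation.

f(x) = x³ + x - 1
Initial interval: [0.25, 0.79]

Iteration 1:
  c_1 = (0.250000 + 0.790000)/2 = 0.520000
  f(c_1) = f(0.520000) = -0.339392
  f(a) × f(c) ≥ 0, new interval: [0.520000, 0.790000]
Iteration 2:
  c_2 = (0.520000 + 0.790000)/2 = 0.655000
  f(c_2) = f(0.655000) = -0.063989
  f(a) × f(c) ≥ 0, new interval: [0.655000, 0.790000]
Iteration 3:
  c_3 = (0.655000 + 0.790000)/2 = 0.722500
  f(c_3) = f(0.722500) = 0.099650
  f(a) × f(c) < 0, new interval: [0.655000, 0.722500]
Iteration 4:
  c_4 = (0.655000 + 0.722500)/2 = 0.688750
  f(c_4) = f(0.688750) = 0.015477
  f(a) × f(c) < 0, new interval: [0.655000, 0.688750]

After 4 iteration(s), the approximation is c_4 = 0.688750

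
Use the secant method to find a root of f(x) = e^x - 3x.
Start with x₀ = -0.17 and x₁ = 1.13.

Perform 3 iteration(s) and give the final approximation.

f(x) = e^x - 3x
x₀ = -0.17, x₁ = 1.13

Secant formula: x_{n+1} = x_n - f(x_n)(x_n - x_{n-1})/(f(x_n) - f(x_{n-1}))

Iteration 1:
  f(-0.170000) = 1.353665
  f(1.130000) = -0.294343
  x_2 = 1.130000 - (-0.294343)×(1.130000 - (-0.170000))/(-0.294343 - 1.353665)
       = 0.897813
Iteration 2:
  f(1.130000) = -0.294343
  f(0.897813) = -0.239209
  x_3 = 0.897813 - (-0.239209)×(0.897813 - 1.130000)/(-0.239209 - (-0.294343))
       = -0.109566
Iteration 3:
  f(0.897813) = -0.239209
  f(-0.109566) = 1.224920
  x_4 = -0.109566 - 1.224920×(-0.109566 - 0.897813)/(1.224920 - (-0.239209))
       = 0.733228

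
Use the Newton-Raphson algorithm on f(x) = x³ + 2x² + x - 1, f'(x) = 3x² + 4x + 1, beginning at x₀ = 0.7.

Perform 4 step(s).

f(x) = x³ + 2x² + x - 1
f'(x) = 3x² + 4x + 1
x₀ = 0.7

Newton-Raphson formula: x_{n+1} = x_n - f(x_n)/f'(x_n)

Iteration 1:
  f(0.700000) = 1.023000
  f'(0.700000) = 5.270000
  x_1 = 0.700000 - 1.023000/5.270000 = 0.505882
Iteration 2:
  f(0.505882) = 0.147180
  f'(0.505882) = 3.791280
  x_2 = 0.505882 - 0.147180/3.791280 = 0.467062
Iteration 3:
  f(0.467062) = 0.005243
  f'(0.467062) = 3.522686
  x_3 = 0.467062 - 0.005243/3.522686 = 0.465573
Iteration 4:
  f(0.465573) = 0.000008
  f'(0.465573) = 3.512569
  x_4 = 0.465573 - 0.000008/3.512569 = 0.465571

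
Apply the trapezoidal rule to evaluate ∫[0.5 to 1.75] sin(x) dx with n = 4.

f(x) = sin(x)
a = 0.5, b = 1.75, n = 4
h = (b - a)/n = 0.312500

Trapezoidal rule: (h/2)[f(x₀) + 2f(x₁) + 2f(x₂) + ... + f(xₙ)]

x_0 = 0.5000, f(x_0) = 0.479426, coefficient = 1
x_1 = 0.8125, f(x_1) = 0.726009, coefficient = 2
x_2 = 1.1250, f(x_2) = 0.902268, coefficient = 2
x_3 = 1.4375, f(x_3) = 0.991129, coefficient = 2
x_4 = 1.7500, f(x_4) = 0.983986, coefficient = 1

I ≈ (0.312500/2) × 6.702222 = 1.047222
Exact value: 1.055829
Error: 0.008606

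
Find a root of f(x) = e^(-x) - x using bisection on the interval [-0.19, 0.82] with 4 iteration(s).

f(x) = e^(-x) - x
Initial interval: [-0.19, 0.82]

Iteration 1:
  c_1 = (-0.190000 + 0.820000)/2 = 0.315000
  f(c_1) = f(0.315000) = 0.414789
  f(a) × f(c) ≥ 0, new interval: [0.315000, 0.820000]
Iteration 2:
  c_2 = (0.315000 + 0.820000)/2 = 0.567500
  f(c_2) = f(0.567500) = -0.000559
  f(a) × f(c) < 0, new interval: [0.315000, 0.567500]
Iteration 3:
  c_3 = (0.315000 + 0.567500)/2 = 0.441250
  f(c_3) = f(0.441250) = 0.201982
  f(a) × f(c) ≥ 0, new interval: [0.441250, 0.567500]
Iteration 4:
  c_4 = (0.441250 + 0.567500)/2 = 0.504375
  f(c_4) = f(0.504375) = 0.099508
  f(a) × f(c) ≥ 0, new interval: [0.504375, 0.567500]

After 4 iteration(s), the approximation is c_4 = 0.504375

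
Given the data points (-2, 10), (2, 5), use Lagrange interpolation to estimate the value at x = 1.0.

Lagrange interpolation formula:
P(x) = Σ yᵢ × Lᵢ(x)
where Lᵢ(x) = Π_{j≠i} (x - xⱼ)/(xᵢ - xⱼ)

L_0(1.0) = (1.0 - 2)/(-2 - 2) = 0.250000
L_1(1.0) = (1.0 - (-2))/(2 - (-2)) = 0.750000

P(1.0) = 10×L_0(1.0) + 5×L_1(1.0)
P(1.0) = 6.250000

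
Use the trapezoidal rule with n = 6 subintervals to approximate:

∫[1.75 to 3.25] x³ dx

f(x) = x³
a = 1.75, b = 3.25, n = 6
h = (b - a)/n = 0.250000

Trapezoidal rule: (h/2)[f(x₀) + 2f(x₁) + 2f(x₂) + ... + f(xₙ)]

x_0 = 1.7500, f(x_0) = 5.359375, coefficient = 1
x_1 = 2.0000, f(x_1) = 8.000000, coefficient = 2
x_2 = 2.2500, f(x_2) = 11.390625, coefficient = 2
x_3 = 2.5000, f(x_3) = 15.625000, coefficient = 2
x_4 = 2.7500, f(x_4) = 20.796875, coefficient = 2
x_5 = 3.0000, f(x_5) = 27.000000, coefficient = 2
x_6 = 3.2500, f(x_6) = 34.328125, coefficient = 1

I ≈ (0.250000/2) × 205.312500 = 25.664062
Exact value: 25.546875
Error: 0.117188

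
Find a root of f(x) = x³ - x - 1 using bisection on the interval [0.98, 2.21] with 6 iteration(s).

f(x) = x³ - x - 1
Initial interval: [0.98, 2.21]

Iteration 1:
  c_1 = (0.980000 + 2.210000)/2 = 1.595000
  f(c_1) = f(1.595000) = 1.462720
  f(a) × f(c) < 0, new interval: [0.980000, 1.595000]
Iteration 2:
  c_2 = (0.980000 + 1.595000)/2 = 1.287500
  f(c_2) = f(1.287500) = -0.153268
  f(a) × f(c) ≥ 0, new interval: [1.287500, 1.595000]
Iteration 3:
  c_3 = (1.287500 + 1.595000)/2 = 1.441250
  f(c_3) = f(1.441250) = 0.552517
  f(a) × f(c) < 0, new interval: [1.287500, 1.441250]
Iteration 4:
  c_4 = (1.287500 + 1.441250)/2 = 1.364375
  f(c_4) = f(1.364375) = 0.175435
  f(a) × f(c) < 0, new interval: [1.287500, 1.364375]
Iteration 5:
  c_5 = (1.287500 + 1.364375)/2 = 1.325938
  f(c_5) = f(1.325938) = 0.005207
  f(a) × f(c) < 0, new interval: [1.287500, 1.325938]
Iteration 6:
  c_6 = (1.287500 + 1.325938)/2 = 1.306719
  f(c_6) = f(1.306719) = -0.075478
  f(a) × f(c) ≥ 0, new interval: [1.306719, 1.325938]

After 6 iteration(s), the approximation is c_6 = 1.306719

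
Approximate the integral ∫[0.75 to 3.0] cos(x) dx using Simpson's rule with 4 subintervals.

f(x) = cos(x)
a = 0.75, b = 3.0, n = 4
h = (b - a)/n = 0.562500

Simpson's rule: (h/3)[f(x₀) + 4f(x₁) + 2f(x₂) + ... + f(xₙ)]

x_0 = 0.7500, f(x_0) = 0.731689, coefficient = 1
x_1 = 1.3125, f(x_1) = 0.255434, coefficient = 4
x_2 = 1.8750, f(x_2) = -0.299534, coefficient = 2
x_3 = 2.4375, f(x_3) = -0.762199, coefficient = 4
x_4 = 3.0000, f(x_4) = -0.989992, coefficient = 1

I ≈ (0.562500/3) × -2.884432 = -0.540831
Exact value: -0.540519
Error: 0.000312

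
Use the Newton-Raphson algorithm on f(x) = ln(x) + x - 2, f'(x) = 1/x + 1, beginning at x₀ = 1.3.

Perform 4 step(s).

f(x) = ln(x) + x - 2
f'(x) = 1/x + 1
x₀ = 1.3

Newton-Raphson formula: x_{n+1} = x_n - f(x_n)/f'(x_n)

Iteration 1:
  f(1.300000) = -0.437636
  f'(1.300000) = 1.769231
  x_1 = 1.300000 - (-0.437636)/1.769231 = 1.547359
Iteration 2:
  f(1.547359) = -0.016091
  f'(1.547359) = 1.646262
  x_2 = 1.547359 - (-0.016091)/1.646262 = 1.557134
Iteration 3:
  f(1.557134) = -0.000020
  f'(1.557134) = 1.642206
  x_3 = 1.557134 - (-0.000020)/1.642206 = 1.557146
Iteration 4:
  f(1.557146) = 0.000000
  f'(1.557146) = 1.642201
  x_4 = 1.557146 - 0.000000/1.642201 = 1.557146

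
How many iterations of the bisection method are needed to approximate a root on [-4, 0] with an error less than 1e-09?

We need (b-a)/2^n ≤ 1e-09
(0 - (-4))/2^n ≤ 1e-09
4/2^n ≤ 1e-09
2^n ≥ 4000000000
n ≥ log₂(4000000000) = 31.90
n ≥ 32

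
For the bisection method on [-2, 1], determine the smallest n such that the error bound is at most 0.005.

We need (b-a)/2^n ≤ 0.005
(1 - (-2))/2^n ≤ 0.005
3/2^n ≤ 0.005
2^n ≥ 600
n ≥ log₂(600) = 9.23
n ≥ 10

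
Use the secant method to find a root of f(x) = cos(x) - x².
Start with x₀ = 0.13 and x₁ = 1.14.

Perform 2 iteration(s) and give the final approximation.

f(x) = cos(x) - x²
x₀ = 0.13, x₁ = 1.14

Secant formula: x_{n+1} = x_n - f(x_n)(x_n - x_{n-1})/(f(x_n) - f(x_{n-1}))

Iteration 1:
  f(0.130000) = 0.974662
  f(1.140000) = -0.882005
  x_2 = 1.140000 - (-0.882005)×(1.140000 - 0.130000)/(-0.882005 - 0.974662)
       = 0.660202
Iteration 2:
  f(1.140000) = -0.882005
  f(0.660202) = 0.354002
  x_3 = 0.660202 - 0.354002×(0.660202 - 1.140000)/(0.354002 - (-0.882005))
       = 0.797620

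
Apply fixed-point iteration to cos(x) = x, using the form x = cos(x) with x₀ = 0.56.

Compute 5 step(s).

Equation: cos(x) = x
Fixed-point form: x = cos(x)
x₀ = 0.56

x_1 = g(0.560000) = 0.847255
x_2 = g(0.847255) = 0.662043
x_3 = g(0.662043) = 0.788738
x_4 = g(0.788738) = 0.704741
x_5 = g(0.704741) = 0.761779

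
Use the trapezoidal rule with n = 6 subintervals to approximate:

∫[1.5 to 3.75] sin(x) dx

f(x) = sin(x)
a = 1.5, b = 3.75, n = 6
h = (b - a)/n = 0.375000

Trapezoidal rule: (h/2)[f(x₀) + 2f(x₁) + 2f(x₂) + ... + f(xₙ)]

x_0 = 1.5000, f(x_0) = 0.997495, coefficient = 1
x_1 = 1.8750, f(x_1) = 0.954086, coefficient = 2
x_2 = 2.2500, f(x_2) = 0.778073, coefficient = 2
x_3 = 2.6250, f(x_3) = 0.493920, coefficient = 2
x_4 = 3.0000, f(x_4) = 0.141120, coefficient = 2
x_5 = 3.3750, f(x_5) = -0.231294, coefficient = 2
x_6 = 3.7500, f(x_6) = -0.571561, coefficient = 1

I ≈ (0.375000/2) × 4.697745 = 0.880827
Exact value: 0.891297
Error: 0.010469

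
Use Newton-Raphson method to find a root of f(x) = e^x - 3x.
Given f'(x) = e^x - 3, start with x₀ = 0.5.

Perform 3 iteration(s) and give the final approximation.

f(x) = e^x - 3x
f'(x) = e^x - 3
x₀ = 0.5

Newton-Raphson formula: x_{n+1} = x_n - f(x_n)/f'(x_n)

Iteration 1:
  f(0.500000) = 0.148721
  f'(0.500000) = -1.351279
  x_1 = 0.500000 - 0.148721/(-1.351279) = 0.610060
Iteration 2:
  f(0.610060) = 0.010362
  f'(0.610060) = -1.159459
  x_2 = 0.610060 - 0.010362/(-1.159459) = 0.618997
Iteration 3:
  f(0.618997) = 0.000074
  f'(0.618997) = -1.142936
  x_3 = 0.618997 - 0.000074/(-1.142936) = 0.619061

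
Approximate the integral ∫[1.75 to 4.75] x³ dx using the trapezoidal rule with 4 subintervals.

f(x) = x³
a = 1.75, b = 4.75, n = 4
h = (b - a)/n = 0.750000

Trapezoidal rule: (h/2)[f(x₀) + 2f(x₁) + 2f(x₂) + ... + f(xₙ)]

x_0 = 1.7500, f(x_0) = 5.359375, coefficient = 1
x_1 = 2.5000, f(x_1) = 15.625000, coefficient = 2
x_2 = 3.2500, f(x_2) = 34.328125, coefficient = 2
x_3 = 4.0000, f(x_3) = 64.000000, coefficient = 2
x_4 = 4.7500, f(x_4) = 107.171875, coefficient = 1

I ≈ (0.750000/2) × 340.437500 = 127.664062
Exact value: 124.921875
Error: 2.742188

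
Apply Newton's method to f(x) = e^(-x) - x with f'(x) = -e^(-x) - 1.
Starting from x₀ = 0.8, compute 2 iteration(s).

f(x) = e^(-x) - x
f'(x) = -e^(-x) - 1
x₀ = 0.8

Newton-Raphson formula: x_{n+1} = x_n - f(x_n)/f'(x_n)

Iteration 1:
  f(0.800000) = -0.350671
  f'(0.800000) = -1.449329
  x_1 = 0.800000 - (-0.350671)/(-1.449329) = 0.558046
Iteration 2:
  f(0.558046) = 0.014280
  f'(0.558046) = -1.572326
  x_2 = 0.558046 - 0.014280/(-1.572326) = 0.567128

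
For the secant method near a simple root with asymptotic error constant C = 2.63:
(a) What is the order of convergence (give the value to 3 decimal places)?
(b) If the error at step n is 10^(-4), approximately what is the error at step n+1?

(a) Secant method has superlinear convergence with order φ = (1+√5)/2 ≈ 1.618.
    This means |e_{n+1}| ≈ C|e_n|^1.618.

(b) With |e_n| = 10^(-4) and C = 2.63:
    |e_{n+1}| ≈ 2.63 × (10^(-4))^1.618 = 2.63 × 10^(-6.47)

(a) ≈ 1.618 (golden ratio); (b) |e_{n+1}| ≈ 8.868e-07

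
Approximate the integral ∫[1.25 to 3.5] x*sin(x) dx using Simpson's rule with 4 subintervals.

f(x) = x*sin(x)
a = 1.25, b = 3.5, n = 4
h = (b - a)/n = 0.562500

Simpson's rule: (h/3)[f(x₀) + 4f(x₁) + 2f(x₂) + ... + f(xₙ)]

x_0 = 1.2500, f(x_0) = 1.186231, coefficient = 1
x_1 = 1.8125, f(x_1) = 1.759814, coefficient = 4
x_2 = 2.3750, f(x_2) = 1.647502, coefficient = 2
x_3 = 2.9375, f(x_3) = 0.595369, coefficient = 4
x_4 = 3.5000, f(x_4) = -1.227741, coefficient = 1

I ≈ (0.562500/3) × 12.674223 = 2.376417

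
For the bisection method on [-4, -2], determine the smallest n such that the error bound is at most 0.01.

We need (b-a)/2^n ≤ 0.01
(-2 - (-4))/2^n ≤ 0.01
2/2^n ≤ 0.01
2^n ≥ 200
n ≥ log₂(200) = 7.64
n ≥ 8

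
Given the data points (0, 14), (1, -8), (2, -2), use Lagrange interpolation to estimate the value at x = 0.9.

Lagrange interpolation formula:
P(x) = Σ yᵢ × Lᵢ(x)
where Lᵢ(x) = Π_{j≠i} (x - xⱼ)/(xᵢ - xⱼ)

L_0(0.9) = (0.9 - 1)/(0 - 1) × (0.9 - 2)/(0 - 2) = 0.055000
L_1(0.9) = (0.9 - 0)/(1 - 0) × (0.9 - 2)/(1 - 2) = 0.990000
L_2(0.9) = (0.9 - 0)/(2 - 0) × (0.9 - 1)/(2 - 1) = -0.045000

P(0.9) = 14×L_0(0.9) + (-8)×L_1(0.9) + (-2)×L_2(0.9)
P(0.9) = -7.060000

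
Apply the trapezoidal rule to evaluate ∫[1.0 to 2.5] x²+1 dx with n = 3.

f(x) = x²+1
a = 1.0, b = 2.5, n = 3
h = (b - a)/n = 0.500000

Trapezoidal rule: (h/2)[f(x₀) + 2f(x₁) + 2f(x₂) + ... + f(xₙ)]

x_0 = 1.0000, f(x_0) = 2.000000, coefficient = 1
x_1 = 1.5000, f(x_1) = 3.250000, coefficient = 2
x_2 = 2.0000, f(x_2) = 5.000000, coefficient = 2
x_3 = 2.5000, f(x_3) = 7.250000, coefficient = 1

I ≈ (0.500000/2) × 25.750000 = 6.437500
Exact value: 6.375000
Error: 0.062500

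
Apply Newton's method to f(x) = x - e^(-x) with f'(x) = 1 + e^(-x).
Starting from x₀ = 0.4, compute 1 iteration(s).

f(x) = x - e^(-x)
f'(x) = 1 + e^(-x)
x₀ = 0.4

Newton-Raphson formula: x_{n+1} = x_n - f(x_n)/f'(x_n)

Iteration 1:
  f(0.400000) = -0.270320
  f'(0.400000) = 1.670320
  x_1 = 0.400000 - (-0.270320)/1.670320 = 0.561837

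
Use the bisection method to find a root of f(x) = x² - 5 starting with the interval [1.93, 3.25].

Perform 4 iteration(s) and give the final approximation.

f(x) = x² - 5
Initial interval: [1.93, 3.25]

Iteration 1:
  c_1 = (1.930000 + 3.250000)/2 = 2.590000
  f(c_1) = f(2.590000) = 1.708100
  f(a) × f(c) < 0, new interval: [1.930000, 2.590000]
Iteration 2:
  c_2 = (1.930000 + 2.590000)/2 = 2.260000
  f(c_2) = f(2.260000) = 0.107600
  f(a) × f(c) < 0, new interval: [1.930000, 2.260000]
Iteration 3:
  c_3 = (1.930000 + 2.260000)/2 = 2.095000
  f(c_3) = f(2.095000) = -0.610975
  f(a) × f(c) ≥ 0, new interval: [2.095000, 2.260000]
Iteration 4:
  c_4 = (2.095000 + 2.260000)/2 = 2.177500
  f(c_4) = f(2.177500) = -0.258494
  f(a) × f(c) ≥ 0, new interval: [2.177500, 2.260000]

After 4 iteration(s), the approximation is c_4 = 2.177500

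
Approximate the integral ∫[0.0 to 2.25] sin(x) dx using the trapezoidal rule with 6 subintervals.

f(x) = sin(x)
a = 0.0, b = 2.25, n = 6
h = (b - a)/n = 0.375000

Trapezoidal rule: (h/2)[f(x₀) + 2f(x₁) + 2f(x₂) + ... + f(xₙ)]

x_0 = 0.0000, f(x_0) = 0.000000, coefficient = 1
x_1 = 0.3750, f(x_1) = 0.366273, coefficient = 2
x_2 = 0.7500, f(x_2) = 0.681639, coefficient = 2
x_3 = 1.1250, f(x_3) = 0.902268, coefficient = 2
x_4 = 1.5000, f(x_4) = 0.997495, coefficient = 2
x_5 = 1.8750, f(x_5) = 0.954086, coefficient = 2
x_6 = 2.2500, f(x_6) = 0.778073, coefficient = 1

I ≈ (0.375000/2) × 8.581592 = 1.609049
Exact value: 1.628174
Error: 0.019125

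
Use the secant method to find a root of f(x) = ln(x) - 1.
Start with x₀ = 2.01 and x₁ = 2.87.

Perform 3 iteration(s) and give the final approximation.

f(x) = ln(x) - 1
x₀ = 2.01, x₁ = 2.87

Secant formula: x_{n+1} = x_n - f(x_n)(x_n - x_{n-1})/(f(x_n) - f(x_{n-1}))

Iteration 1:
  f(2.010000) = -0.301865
  f(2.870000) = 0.054312
  x_2 = 2.870000 - 0.054312×(2.870000 - 2.010000)/(0.054312 - (-0.301865))
       = 2.738862
Iteration 2:
  f(2.870000) = 0.054312
  f(2.738862) = 0.007543
  x_3 = 2.738862 - 0.007543×(2.738862 - 2.870000)/(0.007543 - 0.054312)
       = 2.717713
Iteration 3:
  f(2.738862) = 0.007543
  f(2.717713) = -0.000209
  x_4 = 2.717713 - (-0.000209)×(2.717713 - 2.738862)/(-0.000209 - 0.007543)
       = 2.718284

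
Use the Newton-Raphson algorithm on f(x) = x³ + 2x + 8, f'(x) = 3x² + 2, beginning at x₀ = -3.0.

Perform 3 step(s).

f(x) = x³ + 2x + 8
f'(x) = 3x² + 2
x₀ = -3.0

Newton-Raphson formula: x_{n+1} = x_n - f(x_n)/f'(x_n)

Iteration 1:
  f(-3.000000) = -25.000000
  f'(-3.000000) = 29.000000
  x_1 = -3.000000 - (-25.000000)/29.000000 = -2.137931
Iteration 2:
  f(-2.137931) = -6.047808
  f'(-2.137931) = 15.712247
  x_2 = -2.137931 - (-6.047808)/15.712247 = -1.753021
Iteration 3:
  f(-1.753021) = -0.893216
  f'(-1.753021) = 11.219243
  x_3 = -1.753021 - (-0.893216)/11.219243 = -1.673406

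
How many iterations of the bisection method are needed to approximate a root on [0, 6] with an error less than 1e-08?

We need (b-a)/2^n ≤ 1e-08
(6 - 0)/2^n ≤ 1e-08
6/2^n ≤ 1e-08
2^n ≥ 600000000
n ≥ log₂(600000000) = 29.16
n ≥ 30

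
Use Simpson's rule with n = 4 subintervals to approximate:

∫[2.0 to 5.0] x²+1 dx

f(x) = x²+1
a = 2.0, b = 5.0, n = 4
h = (b - a)/n = 0.750000

Simpson's rule: (h/3)[f(x₀) + 4f(x₁) + 2f(x₂) + ... + f(xₙ)]

x_0 = 2.0000, f(x_0) = 5.000000, coefficient = 1
x_1 = 2.7500, f(x_1) = 8.562500, coefficient = 4
x_2 = 3.5000, f(x_2) = 13.250000, coefficient = 2
x_3 = 4.2500, f(x_3) = 19.062500, coefficient = 4
x_4 = 5.0000, f(x_4) = 26.000000, coefficient = 1

I ≈ (0.750000/3) × 168.000000 = 42.000000
Exact value: 42.000000
Error: 0.000000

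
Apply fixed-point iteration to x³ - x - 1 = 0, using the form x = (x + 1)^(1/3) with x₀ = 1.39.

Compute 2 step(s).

Equation: x³ - x - 1 = 0
Fixed-point form: x = (x + 1)^(1/3)
x₀ = 1.39

x_1 = g(1.390000) = 1.337004
x_2 = g(1.337004) = 1.327048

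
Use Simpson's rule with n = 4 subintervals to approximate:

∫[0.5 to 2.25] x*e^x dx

f(x) = x*e^x
a = 0.5, b = 2.25, n = 4
h = (b - a)/n = 0.437500

Simpson's rule: (h/3)[f(x₀) + 4f(x₁) + 2f(x₂) + ... + f(xₙ)]

x_0 = 0.5000, f(x_0) = 0.824361, coefficient = 1
x_1 = 0.9375, f(x_1) = 2.393990, coefficient = 4
x_2 = 1.3750, f(x_2) = 5.438230, coefficient = 2
x_3 = 1.8125, f(x_3) = 11.102909, coefficient = 4
x_4 = 2.2500, f(x_4) = 21.347406, coefficient = 1

I ≈ (0.437500/3) × 87.035822 = 12.692724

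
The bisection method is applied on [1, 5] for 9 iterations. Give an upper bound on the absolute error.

Bisection error bound: |error| ≤ (b-a)/2^n
|error| ≤ (5 - 1)/2^9 = 4/2^9
|error| ≤ 0.0078125000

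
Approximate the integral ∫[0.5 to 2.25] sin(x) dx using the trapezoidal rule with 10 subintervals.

f(x) = sin(x)
a = 0.5, b = 2.25, n = 10
h = (b - a)/n = 0.175000

Trapezoidal rule: (h/2)[f(x₀) + 2f(x₁) + 2f(x₂) + ... + f(xₙ)]

x_0 = 0.5000, f(x_0) = 0.479426, coefficient = 1
x_1 = 0.6750, f(x_1) = 0.624897, coefficient = 2
x_2 = 0.8500, f(x_2) = 0.751280, coefficient = 2
x_3 = 1.0250, f(x_3) = 0.854714, coefficient = 2
x_4 = 1.2000, f(x_4) = 0.932039, coefficient = 2
x_5 = 1.3750, f(x_5) = 0.980893, coefficient = 2
x_6 = 1.5500, f(x_6) = 0.999784, coefficient = 2
x_7 = 1.7250, f(x_7) = 0.988134, coefficient = 2
x_8 = 1.9000, f(x_8) = 0.946300, coefficient = 2
x_9 = 2.0750, f(x_9) = 0.875559, coefficient = 2
x_10 = 2.2500, f(x_10) = 0.778073, coefficient = 1

I ≈ (0.175000/2) × 17.164702 = 1.501911
Exact value: 1.505756
Error: 0.003845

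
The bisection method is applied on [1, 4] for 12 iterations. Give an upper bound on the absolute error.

Bisection error bound: |error| ≤ (b-a)/2^n
|error| ≤ (4 - 1)/2^12 = 3/2^12
|error| ≤ 0.0007324219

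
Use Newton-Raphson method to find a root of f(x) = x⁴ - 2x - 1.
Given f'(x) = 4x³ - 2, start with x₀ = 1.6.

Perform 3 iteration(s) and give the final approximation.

f(x) = x⁴ - 2x - 1
f'(x) = 4x³ - 2
x₀ = 1.6

Newton-Raphson formula: x_{n+1} = x_n - f(x_n)/f'(x_n)

Iteration 1:
  f(1.600000) = 2.353600
  f'(1.600000) = 14.384000
  x_1 = 1.600000 - 2.353600/14.384000 = 1.436374
Iteration 2:
  f(1.436374) = 0.383921
  f'(1.436374) = 9.853930
  x_2 = 1.436374 - 0.383921/9.853930 = 1.397413
Iteration 3:
  f(1.397413) = 0.018454
  f'(1.397413) = 8.915255
  x_3 = 1.397413 - 0.018454/8.915255 = 1.395343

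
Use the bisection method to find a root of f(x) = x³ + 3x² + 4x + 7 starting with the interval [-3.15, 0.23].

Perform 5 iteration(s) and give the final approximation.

f(x) = x³ + 3x² + 4x + 7
Initial interval: [-3.15, 0.23]

Iteration 1:
  c_1 = (-3.150000 + 0.230000)/2 = -1.460000
  f(c_1) = f(-1.460000) = 4.442664
  f(a) × f(c) < 0, new interval: [-3.150000, -1.460000]
Iteration 2:
  c_2 = (-3.150000 + (-1.460000))/2 = -2.305000
  f(c_2) = f(-2.305000) = 1.472552
  f(a) × f(c) < 0, new interval: [-3.150000, -2.305000]
Iteration 3:
  c_3 = (-3.150000 + (-2.305000))/2 = -2.727500
  f(c_3) = f(-2.727500) = -1.882803
  f(a) × f(c) ≥ 0, new interval: [-2.727500, -2.305000]
Iteration 4:
  c_4 = (-2.727500 + (-2.305000))/2 = -2.516250
  f(c_4) = f(-2.516250) = -0.002130
  f(a) × f(c) ≥ 0, new interval: [-2.516250, -2.305000]
Iteration 5:
  c_5 = (-2.516250 + (-2.305000))/2 = -2.410625
  f(c_5) = f(-2.410625) = 0.782425
  f(a) × f(c) < 0, new interval: [-2.516250, -2.410625]

After 5 iteration(s), the approximation is c_5 = -2.410625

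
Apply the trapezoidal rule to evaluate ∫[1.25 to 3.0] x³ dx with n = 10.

f(x) = x³
a = 1.25, b = 3.0, n = 10
h = (b - a)/n = 0.175000

Trapezoidal rule: (h/2)[f(x₀) + 2f(x₁) + 2f(x₂) + ... + f(xₙ)]

x_0 = 1.2500, f(x_0) = 1.953125, coefficient = 1
x_1 = 1.4250, f(x_1) = 2.893641, coefficient = 2
x_2 = 1.6000, f(x_2) = 4.096000, coefficient = 2
x_3 = 1.7750, f(x_3) = 5.592359, coefficient = 2
x_4 = 1.9500, f(x_4) = 7.414875, coefficient = 2
x_5 = 2.1250, f(x_5) = 9.595703, coefficient = 2
x_6 = 2.3000, f(x_6) = 12.167000, coefficient = 2
x_7 = 2.4750, f(x_7) = 15.160922, coefficient = 2
x_8 = 2.6500, f(x_8) = 18.609625, coefficient = 2
x_9 = 2.8250, f(x_9) = 22.545266, coefficient = 2
x_10 = 3.0000, f(x_10) = 27.000000, coefficient = 1

I ≈ (0.175000/2) × 225.103906 = 19.696592
Exact value: 19.639648
Error: 0.056943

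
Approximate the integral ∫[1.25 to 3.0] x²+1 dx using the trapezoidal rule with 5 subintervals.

f(x) = x²+1
a = 1.25, b = 3.0, n = 5
h = (b - a)/n = 0.350000

Trapezoidal rule: (h/2)[f(x₀) + 2f(x₁) + 2f(x₂) + ... + f(xₙ)]

x_0 = 1.2500, f(x_0) = 2.562500, coefficient = 1
x_1 = 1.6000, f(x_1) = 3.560000, coefficient = 2
x_2 = 1.9500, f(x_2) = 4.802500, coefficient = 2
x_3 = 2.3000, f(x_3) = 6.290000, coefficient = 2
x_4 = 2.6500, f(x_4) = 8.022500, coefficient = 2
x_5 = 3.0000, f(x_5) = 10.000000, coefficient = 1

I ≈ (0.350000/2) × 57.912500 = 10.134688
Exact value: 10.098958
Error: 0.035729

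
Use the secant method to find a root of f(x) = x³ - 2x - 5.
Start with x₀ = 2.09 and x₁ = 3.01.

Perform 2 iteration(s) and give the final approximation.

f(x) = x³ - 2x - 5
x₀ = 2.09, x₁ = 3.01

Secant formula: x_{n+1} = x_n - f(x_n)(x_n - x_{n-1})/(f(x_n) - f(x_{n-1}))

Iteration 1:
  f(2.090000) = -0.050671
  f(3.010000) = 16.250901
  x_2 = 3.010000 - 16.250901×(3.010000 - 2.090000)/(16.250901 - (-0.050671))
       = 2.092860
Iteration 2:
  f(3.010000) = 16.250901
  f(2.092860) = -0.018865
  x_3 = 2.092860 - (-0.018865)×(2.092860 - 3.010000)/(-0.018865 - 16.250901)
       = 2.093923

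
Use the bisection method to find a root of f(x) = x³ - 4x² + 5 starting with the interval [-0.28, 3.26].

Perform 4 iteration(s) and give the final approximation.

f(x) = x³ - 4x² + 5
Initial interval: [-0.28, 3.26]

Iteration 1:
  c_1 = (-0.280000 + 3.260000)/2 = 1.490000
  f(c_1) = f(1.490000) = -0.572451
  f(a) × f(c) < 0, new interval: [-0.280000, 1.490000]
Iteration 2:
  c_2 = (-0.280000 + 1.490000)/2 = 0.605000
  f(c_2) = f(0.605000) = 3.757345
  f(a) × f(c) ≥ 0, new interval: [0.605000, 1.490000]
Iteration 3:
  c_3 = (0.605000 + 1.490000)/2 = 1.047500
  f(c_3) = f(1.047500) = 1.760351
  f(a) × f(c) ≥ 0, new interval: [1.047500, 1.490000]
Iteration 4:
  c_4 = (1.047500 + 1.490000)/2 = 1.268750
  f(c_4) = f(1.268750) = 0.603434
  f(a) × f(c) ≥ 0, new interval: [1.268750, 1.490000]

After 4 iteration(s), the approximation is c_4 = 1.268750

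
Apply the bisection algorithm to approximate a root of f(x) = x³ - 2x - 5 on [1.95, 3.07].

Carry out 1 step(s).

f(x) = x³ - 2x - 5
Initial interval: [1.95, 3.07]

Iteration 1:
  c_1 = (1.950000 + 3.070000)/2 = 2.510000
  f(c_1) = f(2.510000) = 5.793251
  f(a) × f(c) < 0, new interval: [1.950000, 2.510000]

After 1 iteration(s), the approximation is c_1 = 2.510000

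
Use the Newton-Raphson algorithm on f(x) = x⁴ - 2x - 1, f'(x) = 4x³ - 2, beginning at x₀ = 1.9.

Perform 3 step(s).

f(x) = x⁴ - 2x - 1
f'(x) = 4x³ - 2
x₀ = 1.9

Newton-Raphson formula: x_{n+1} = x_n - f(x_n)/f'(x_n)

Iteration 1:
  f(1.900000) = 8.232100
  f'(1.900000) = 25.436000
  x_1 = 1.900000 - 8.232100/25.436000 = 1.576360
Iteration 2:
  f(1.576360) = 2.022066
  f'(1.576360) = 13.668465
  x_2 = 1.576360 - 2.022066/13.668465 = 1.428424
Iteration 3:
  f(1.428424) = 0.306361
  f'(1.428424) = 9.658190
  x_3 = 1.428424 - 0.306361/9.658190 = 1.396703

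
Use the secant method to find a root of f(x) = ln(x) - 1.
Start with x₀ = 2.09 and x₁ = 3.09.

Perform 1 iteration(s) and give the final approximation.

f(x) = ln(x) - 1
x₀ = 2.09, x₁ = 3.09

Secant formula: x_{n+1} = x_n - f(x_n)(x_n - x_{n-1})/(f(x_n) - f(x_{n-1}))

Iteration 1:
  f(2.090000) = -0.262836
  f(3.090000) = 0.128171
  x_2 = 3.090000 - 0.128171×(3.090000 - 2.090000)/(0.128171 - (-0.262836))
       = 2.762203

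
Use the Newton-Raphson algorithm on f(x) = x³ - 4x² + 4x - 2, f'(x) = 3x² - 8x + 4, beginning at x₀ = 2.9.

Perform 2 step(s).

f(x) = x³ - 4x² + 4x - 2
f'(x) = 3x² - 8x + 4
x₀ = 2.9

Newton-Raphson formula: x_{n+1} = x_n - f(x_n)/f'(x_n)

Iteration 1:
  f(2.900000) = 0.349000
  f'(2.900000) = 6.030000
  x_1 = 2.900000 - 0.349000/6.030000 = 2.842123
Iteration 2:
  f(2.842123) = 0.015550
  f'(2.842123) = 5.496003
  x_2 = 2.842123 - 0.015550/5.496003 = 2.839293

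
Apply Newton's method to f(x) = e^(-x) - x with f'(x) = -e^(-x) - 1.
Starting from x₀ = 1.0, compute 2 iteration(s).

f(x) = e^(-x) - x
f'(x) = -e^(-x) - 1
x₀ = 1.0

Newton-Raphson formula: x_{n+1} = x_n - f(x_n)/f'(x_n)

Iteration 1:
  f(1.000000) = -0.632121
  f'(1.000000) = -1.367879
  x_1 = 1.000000 - (-0.632121)/(-1.367879) = 0.537883
Iteration 2:
  f(0.537883) = 0.046100
  f'(0.537883) = -1.583983
  x_2 = 0.537883 - 0.046100/(-1.583983) = 0.566987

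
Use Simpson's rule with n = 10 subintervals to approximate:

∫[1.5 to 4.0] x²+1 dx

f(x) = x²+1
a = 1.5, b = 4.0, n = 10
h = (b - a)/n = 0.250000

Simpson's rule: (h/3)[f(x₀) + 4f(x₁) + 2f(x₂) + ... + f(xₙ)]

x_0 = 1.5000, f(x_0) = 3.250000, coefficient = 1
x_1 = 1.7500, f(x_1) = 4.062500, coefficient = 4
x_2 = 2.0000, f(x_2) = 5.000000, coefficient = 2
x_3 = 2.2500, f(x_3) = 6.062500, coefficient = 4
x_4 = 2.5000, f(x_4) = 7.250000, coefficient = 2
x_5 = 2.7500, f(x_5) = 8.562500, coefficient = 4
x_6 = 3.0000, f(x_6) = 10.000000, coefficient = 2
x_7 = 3.2500, f(x_7) = 11.562500, coefficient = 4
x_8 = 3.5000, f(x_8) = 13.250000, coefficient = 2
x_9 = 3.7500, f(x_9) = 15.062500, coefficient = 4
x_10 = 4.0000, f(x_10) = 17.000000, coefficient = 1

I ≈ (0.250000/3) × 272.500000 = 22.708333
Exact value: 22.708333
Error: 0.000000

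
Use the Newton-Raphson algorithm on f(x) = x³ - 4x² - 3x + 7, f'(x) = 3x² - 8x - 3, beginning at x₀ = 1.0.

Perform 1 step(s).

f(x) = x³ - 4x² - 3x + 7
f'(x) = 3x² - 8x - 3
x₀ = 1.0

Newton-Raphson formula: x_{n+1} = x_n - f(x_n)/f'(x_n)

Iteration 1:
  f(1.000000) = 1.000000
  f'(1.000000) = -8.000000
  x_1 = 1.000000 - 1.000000/(-8.000000) = 1.125000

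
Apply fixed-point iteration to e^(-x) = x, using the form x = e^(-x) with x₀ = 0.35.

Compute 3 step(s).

Equation: e^(-x) = x
Fixed-point form: x = e^(-x)
x₀ = 0.35

x_1 = g(0.350000) = 0.704688
x_2 = g(0.704688) = 0.494263
x_3 = g(0.494263) = 0.610020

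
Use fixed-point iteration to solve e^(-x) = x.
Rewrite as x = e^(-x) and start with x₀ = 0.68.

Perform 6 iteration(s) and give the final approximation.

Equation: e^(-x) = x
Fixed-point form: x = e^(-x)
x₀ = 0.68

x_1 = g(0.680000) = 0.506617
x_2 = g(0.506617) = 0.602531
x_3 = g(0.602531) = 0.547425
x_4 = g(0.547425) = 0.578438
x_5 = g(0.578438) = 0.560774
x_6 = g(0.560774) = 0.570767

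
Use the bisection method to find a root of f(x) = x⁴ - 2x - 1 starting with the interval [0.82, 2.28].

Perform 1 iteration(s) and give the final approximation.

f(x) = x⁴ - 2x - 1
Initial interval: [0.82, 2.28]

Iteration 1:
  c_1 = (0.820000 + 2.280000)/2 = 1.550000
  f(c_1) = f(1.550000) = 1.672006
  f(a) × f(c) < 0, new interval: [0.820000, 1.550000]

After 1 iteration(s), the approximation is c_1 = 1.550000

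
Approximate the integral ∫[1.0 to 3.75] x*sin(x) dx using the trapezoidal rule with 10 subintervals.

f(x) = x*sin(x)
a = 1.0, b = 3.75, n = 10
h = (b - a)/n = 0.275000

Trapezoidal rule: (h/2)[f(x₀) + 2f(x₁) + 2f(x₂) + ... + f(xₙ)]

x_0 = 1.0000, f(x_0) = 0.841471, coefficient = 1
x_1 = 1.2750, f(x_1) = 1.219627, coefficient = 2
x_2 = 1.5500, f(x_2) = 1.549665, coefficient = 2
x_3 = 1.8250, f(x_3) = 1.766352, coefficient = 2
x_4 = 2.1000, f(x_4) = 1.812740, coefficient = 2
x_5 = 2.3750, f(x_5) = 1.647502, coefficient = 2
x_6 = 2.6500, f(x_6) = 1.250881, coefficient = 2
x_7 = 2.9250, f(x_7) = 0.628592, coefficient = 2
x_8 = 3.2000, f(x_8) = -0.186797, coefficient = 2
x_9 = 3.4750, f(x_9) = -1.137245, coefficient = 2
x_10 = 3.7500, f(x_10) = -2.143355, coefficient = 1

I ≈ (0.275000/2) × 15.800748 = 2.172603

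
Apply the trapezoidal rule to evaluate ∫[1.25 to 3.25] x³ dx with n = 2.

f(x) = x³
a = 1.25, b = 3.25, n = 2
h = (b - a)/n = 1.000000

Trapezoidal rule: (h/2)[f(x₀) + 2f(x₁) + 2f(x₂) + ... + f(xₙ)]

x_0 = 1.2500, f(x_0) = 1.953125, coefficient = 1
x_1 = 2.2500, f(x_1) = 11.390625, coefficient = 2
x_2 = 3.2500, f(x_2) = 34.328125, coefficient = 1

I ≈ (1.000000/2) × 59.062500 = 29.531250
Exact value: 27.281250
Error: 2.250000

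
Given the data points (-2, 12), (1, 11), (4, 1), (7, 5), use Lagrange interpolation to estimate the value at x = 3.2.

Lagrange interpolation formula:
P(x) = Σ yᵢ × Lᵢ(x)
where Lᵢ(x) = Π_{j≠i} (x - xⱼ)/(xᵢ - xⱼ)

L_0(3.2) = (3.2 - 1)/(-2 - 1) × (3.2 - 4)/(-2 - 4) × (3.2 - 7)/(-2 - 7) = -0.041284
L_1(3.2) = (3.2 - (-2))/(1 - (-2)) × (3.2 - 4)/(1 - 4) × (3.2 - 7)/(1 - 7) = 0.292741
L_2(3.2) = (3.2 - (-2))/(4 - (-2)) × (3.2 - 1)/(4 - 1) × (3.2 - 7)/(4 - 7) = 0.805037
L_3(3.2) = (3.2 - (-2))/(7 - (-2)) × (3.2 - 1)/(7 - 1) × (3.2 - 4)/(7 - 4) = -0.056494

P(3.2) = 12×L_0(3.2) + 11×L_1(3.2) + 1×L_2(3.2) + 5×L_3(3.2)
P(3.2) = 3.247309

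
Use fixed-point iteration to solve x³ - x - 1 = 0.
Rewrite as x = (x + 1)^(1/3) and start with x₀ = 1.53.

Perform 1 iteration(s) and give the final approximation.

Equation: x³ - x - 1 = 0
Fixed-point form: x = (x + 1)^(1/3)
x₀ = 1.53

x_1 = g(1.530000) = 1.362616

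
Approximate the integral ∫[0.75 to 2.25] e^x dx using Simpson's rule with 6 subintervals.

f(x) = e^x
a = 0.75, b = 2.25, n = 6
h = (b - a)/n = 0.250000

Simpson's rule: (h/3)[f(x₀) + 4f(x₁) + 2f(x₂) + ... + f(xₙ)]

x_0 = 0.7500, f(x_0) = 2.117000, coefficient = 1
x_1 = 1.0000, f(x_1) = 2.718282, coefficient = 4
x_2 = 1.2500, f(x_2) = 3.490343, coefficient = 2
x_3 = 1.5000, f(x_3) = 4.481689, coefficient = 4
x_4 = 1.7500, f(x_4) = 5.754603, coefficient = 2
x_5 = 2.0000, f(x_5) = 7.389056, coefficient = 4
x_6 = 2.2500, f(x_6) = 9.487736, coefficient = 1

I ≈ (0.250000/3) × 88.450735 = 7.370895
Exact value: 7.370736
Error: 0.000159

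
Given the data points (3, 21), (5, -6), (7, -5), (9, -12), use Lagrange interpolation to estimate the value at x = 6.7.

Lagrange interpolation formula:
P(x) = Σ yᵢ × Lᵢ(x)
where Lᵢ(x) = Π_{j≠i} (x - xⱼ)/(xᵢ - xⱼ)

L_0(6.7) = (6.7 - 5)/(3 - 5) × (6.7 - 7)/(3 - 7) × (6.7 - 9)/(3 - 9) = -0.024437
L_1(6.7) = (6.7 - 3)/(5 - 3) × (6.7 - 7)/(5 - 7) × (6.7 - 9)/(5 - 9) = 0.159562
L_2(6.7) = (6.7 - 3)/(7 - 3) × (6.7 - 5)/(7 - 5) × (6.7 - 9)/(7 - 9) = 0.904188
L_3(6.7) = (6.7 - 3)/(9 - 3) × (6.7 - 5)/(9 - 5) × (6.7 - 7)/(9 - 7) = -0.039312

P(6.7) = 21×L_0(6.7) + (-6)×L_1(6.7) + (-5)×L_2(6.7) + (-12)×L_3(6.7)
P(6.7) = -5.519750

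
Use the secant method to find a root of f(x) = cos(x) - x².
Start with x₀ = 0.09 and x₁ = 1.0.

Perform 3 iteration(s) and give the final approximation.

f(x) = cos(x) - x²
x₀ = 0.09, x₁ = 1.0

Secant formula: x_{n+1} = x_n - f(x_n)(x_n - x_{n-1})/(f(x_n) - f(x_{n-1}))

Iteration 1:
  f(0.090000) = 0.987853
  f(1.000000) = -0.459698
  x_2 = 1.000000 - (-0.459698)×(1.000000 - 0.090000)/(-0.459698 - 0.987853)
       = 0.711012
Iteration 2:
  f(1.000000) = -0.459698
  f(0.711012) = 0.252164
  x_3 = 0.711012 - 0.252164×(0.711012 - 1.000000)/(0.252164 - (-0.459698))
       = 0.813381
Iteration 3:
  f(0.711012) = 0.252164
  f(0.813381) = 0.025458
  x_4 = 0.813381 - 0.025458×(0.813381 - 0.711012)/(0.025458 - 0.252164)
       = 0.824876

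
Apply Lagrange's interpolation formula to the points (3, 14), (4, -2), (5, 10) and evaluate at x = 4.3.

Lagrange interpolation formula:
P(x) = Σ yᵢ × Lᵢ(x)
where Lᵢ(x) = Π_{j≠i} (x - xⱼ)/(xᵢ - xⱼ)

L_0(4.3) = (4.3 - 4)/(3 - 4) × (4.3 - 5)/(3 - 5) = -0.105000
L_1(4.3) = (4.3 - 3)/(4 - 3) × (4.3 - 5)/(4 - 5) = 0.910000
L_2(4.3) = (4.3 - 3)/(5 - 3) × (4.3 - 4)/(5 - 4) = 0.195000

P(4.3) = 14×L_0(4.3) + (-2)×L_1(4.3) + 10×L_2(4.3)
P(4.3) = -1.340000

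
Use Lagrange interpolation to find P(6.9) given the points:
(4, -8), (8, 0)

Lagrange interpolation formula:
P(x) = Σ yᵢ × Lᵢ(x)
where Lᵢ(x) = Π_{j≠i} (x - xⱼ)/(xᵢ - xⱼ)

L_0(6.9) = (6.9 - 8)/(4 - 8) = 0.275000
L_1(6.9) = (6.9 - 4)/(8 - 4) = 0.725000

P(6.9) = (-8)×L_0(6.9) + 0×L_1(6.9)
P(6.9) = -2.200000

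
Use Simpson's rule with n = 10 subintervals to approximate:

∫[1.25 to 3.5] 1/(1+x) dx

f(x) = 1/(1+x)
a = 1.25, b = 3.5, n = 10
h = (b - a)/n = 0.225000

Simpson's rule: (h/3)[f(x₀) + 4f(x₁) + 2f(x₂) + ... + f(xₙ)]

x_0 = 1.2500, f(x_0) = 0.444444, coefficient = 1
x_1 = 1.4750, f(x_1) = 0.404040, coefficient = 4
x_2 = 1.7000, f(x_2) = 0.370370, coefficient = 2
x_3 = 1.9250, f(x_3) = 0.341880, coefficient = 4
x_4 = 2.1500, f(x_4) = 0.317460, coefficient = 2
x_5 = 2.3750, f(x_5) = 0.296296, coefficient = 4
x_6 = 2.6000, f(x_6) = 0.277778, coefficient = 2
x_7 = 2.8250, f(x_7) = 0.261438, coefficient = 4
x_8 = 3.0500, f(x_8) = 0.246914, coefficient = 2
x_9 = 3.2750, f(x_9) = 0.233918, coefficient = 4
x_10 = 3.5000, f(x_10) = 0.222222, coefficient = 1

I ≈ (0.225000/3) × 9.242003 = 0.693150
Exact value: 0.693147
Error: 0.000003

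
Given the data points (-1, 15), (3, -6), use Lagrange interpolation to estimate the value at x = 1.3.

Lagrange interpolation formula:
P(x) = Σ yᵢ × Lᵢ(x)
where Lᵢ(x) = Π_{j≠i} (x - xⱼ)/(xᵢ - xⱼ)

L_0(1.3) = (1.3 - 3)/(-1 - 3) = 0.425000
L_1(1.3) = (1.3 - (-1))/(3 - (-1)) = 0.575000

P(1.3) = 15×L_0(1.3) + (-6)×L_1(1.3)
P(1.3) = 2.925000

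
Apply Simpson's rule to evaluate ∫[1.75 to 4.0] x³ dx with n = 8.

f(x) = x³
a = 1.75, b = 4.0, n = 8
h = (b - a)/n = 0.281250

Simpson's rule: (h/3)[f(x₀) + 4f(x₁) + 2f(x₂) + ... + f(xₙ)]

x_0 = 1.7500, f(x_0) = 5.359375, coefficient = 1
x_1 = 2.0312, f(x_1) = 8.380890, coefficient = 4
x_2 = 2.3125, f(x_2) = 12.366455, coefficient = 2
x_3 = 2.5938, f(x_3) = 17.449554, coefficient = 4
x_4 = 2.8750, f(x_4) = 23.763672, coefficient = 2
x_5 = 3.1562, f(x_5) = 31.442291, coefficient = 4
x_6 = 3.4375, f(x_6) = 40.618896, coefficient = 2
x_7 = 3.7188, f(x_7) = 51.426971, coefficient = 4
x_8 = 4.0000, f(x_8) = 64.000000, coefficient = 1

I ≈ (0.281250/3) × 657.656250 = 61.655273
Exact value: 61.655273
Error: 0.000000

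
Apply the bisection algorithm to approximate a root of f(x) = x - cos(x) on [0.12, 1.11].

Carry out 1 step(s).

f(x) = x - cos(x)
Initial interval: [0.12, 1.11]

Iteration 1:
  c_1 = (0.120000 + 1.110000)/2 = 0.615000
  f(c_1) = f(0.615000) = -0.201773
  f(a) × f(c) ≥ 0, new interval: [0.615000, 1.110000]

After 1 iteration(s), the approximation is c_1 = 0.615000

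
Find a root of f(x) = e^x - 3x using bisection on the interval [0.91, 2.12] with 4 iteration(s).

f(x) = e^x - 3x
Initial interval: [0.91, 2.12]

Iteration 1:
  c_1 = (0.910000 + 2.120000)/2 = 1.515000
  f(c_1) = f(1.515000) = 0.004421
  f(a) × f(c) < 0, new interval: [0.910000, 1.515000]
Iteration 2:
  c_2 = (0.910000 + 1.515000)/2 = 1.212500
  f(c_2) = f(1.212500) = -0.275621
  f(a) × f(c) ≥ 0, new interval: [1.212500, 1.515000]
Iteration 3:
  c_3 = (1.212500 + 1.515000)/2 = 1.363750
  f(c_3) = f(1.363750) = -0.180419
  f(a) × f(c) ≥ 0, new interval: [1.363750, 1.515000]
Iteration 4:
  c_4 = (1.363750 + 1.515000)/2 = 1.439375
  f(c_4) = f(1.439375) = -0.100066
  f(a) × f(c) ≥ 0, new interval: [1.439375, 1.515000]

After 4 iteration(s), the approximation is c_4 = 1.439375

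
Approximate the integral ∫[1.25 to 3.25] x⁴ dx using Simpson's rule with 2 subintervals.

f(x) = x⁴
a = 1.25, b = 3.25, n = 2
h = (b - a)/n = 1.000000

Simpson's rule: (h/3)[f(x₀) + 4f(x₁) + 2f(x₂) + ... + f(xₙ)]

x_0 = 1.2500, f(x_0) = 2.441406, coefficient = 1
x_1 = 2.2500, f(x_1) = 25.628906, coefficient = 4
x_2 = 3.2500, f(x_2) = 111.566406, coefficient = 1

I ≈ (1.000000/3) × 216.523438 = 72.174479
Exact value: 71.907813
Error: 0.266667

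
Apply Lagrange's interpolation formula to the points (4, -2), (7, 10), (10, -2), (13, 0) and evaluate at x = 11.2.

Lagrange interpolation formula:
P(x) = Σ yᵢ × Lᵢ(x)
where Lᵢ(x) = Π_{j≠i} (x - xⱼ)/(xᵢ - xⱼ)

L_0(11.2) = (11.2 - 7)/(4 - 7) × (11.2 - 10)/(4 - 10) × (11.2 - 13)/(4 - 13) = 0.056000
L_1(11.2) = (11.2 - 4)/(7 - 4) × (11.2 - 10)/(7 - 10) × (11.2 - 13)/(7 - 13) = -0.288000
L_2(11.2) = (11.2 - 4)/(10 - 4) × (11.2 - 7)/(10 - 7) × (11.2 - 13)/(10 - 13) = 1.008000
L_3(11.2) = (11.2 - 4)/(13 - 4) × (11.2 - 7)/(13 - 7) × (11.2 - 10)/(13 - 10) = 0.224000

P(11.2) = (-2)×L_0(11.2) + 10×L_1(11.2) + (-2)×L_2(11.2) + 0×L_3(11.2)
P(11.2) = -5.008000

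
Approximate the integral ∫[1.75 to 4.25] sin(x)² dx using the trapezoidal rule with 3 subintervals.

f(x) = sin(x)²
a = 1.75, b = 4.25, n = 3
h = (b - a)/n = 0.833333

Trapezoidal rule: (h/2)[f(x₀) + 2f(x₁) + 2f(x₂) + ... + f(xₙ)]

x_0 = 1.7500, f(x_0) = 0.968228, coefficient = 1
x_1 = 2.5833, f(x_1) = 0.280593, coefficient = 2
x_2 = 3.4167, f(x_2) = 0.073776, coefficient = 2
x_3 = 4.2500, f(x_3) = 0.801006, coefficient = 1

I ≈ (0.833333/2) × 2.477974 = 1.032489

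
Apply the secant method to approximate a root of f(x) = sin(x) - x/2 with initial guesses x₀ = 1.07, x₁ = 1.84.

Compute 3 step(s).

f(x) = sin(x) - x/2
x₀ = 1.07, x₁ = 1.84

Secant formula: x_{n+1} = x_n - f(x_n)(x_n - x_{n-1})/(f(x_n) - f(x_{n-1}))

Iteration 1:
  f(1.070000) = 0.342201
  f(1.840000) = 0.043983
  x_2 = 1.840000 - 0.043983×(1.840000 - 1.070000)/(0.043983 - 0.342201)
       = 1.953564
Iteration 2:
  f(1.840000) = 0.043983
  f(1.953564) = -0.049148
  x_3 = 1.953564 - (-0.049148)×(1.953564 - 1.840000)/(-0.049148 - 0.043983)
       = 1.893633
Iteration 3:
  f(1.953564) = -0.049148
  f(1.893633) = 0.001523
  x_4 = 1.893633 - 0.001523×(1.893633 - 1.953564)/(0.001523 - (-0.049148))
       = 1.895434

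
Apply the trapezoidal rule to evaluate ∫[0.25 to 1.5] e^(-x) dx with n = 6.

f(x) = e^(-x)
a = 0.25, b = 1.5, n = 6
h = (b - a)/n = 0.208333

Trapezoidal rule: (h/2)[f(x₀) + 2f(x₁) + 2f(x₂) + ... + f(xₙ)]

x_0 = 0.2500, f(x_0) = 0.778801, coefficient = 1
x_1 = 0.4583, f(x_1) = 0.632337, coefficient = 2
x_2 = 0.6667, f(x_2) = 0.513417, coefficient = 2
x_3 = 0.8750, f(x_3) = 0.416862, coefficient = 2
x_4 = 1.0833, f(x_4) = 0.338465, coefficient = 2
x_5 = 1.2917, f(x_5) = 0.274812, coefficient = 2
x_6 = 1.5000, f(x_6) = 0.223130, coefficient = 1

I ≈ (0.208333/2) × 5.353718 = 0.557679
Exact value: 0.555671
Error: 0.002008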